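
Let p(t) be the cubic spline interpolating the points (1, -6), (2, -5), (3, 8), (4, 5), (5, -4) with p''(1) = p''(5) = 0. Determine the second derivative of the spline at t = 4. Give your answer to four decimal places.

-1.5000

Let M_i = p''(x_i). Step sizes h_i = 1, 1, 1, 1; slopes of the chords Δ_i = (y_(i+1) - y_i)/h_i = 1, 13, -3, -9.
  1·M_0 + 4·M_1 + 1·M_2 = 6(Δ_1 - Δ_0) = 72
  1·M_1 + 4·M_2 + 1·M_3 = 6(Δ_2 - Δ_1) = -96
  1·M_2 + 4·M_3 + 1·M_4 = 6(Δ_3 - Δ_2) = -36
Natural end conditions: M_0 = M_4 = 0.
Hence M_0 = 0, M_1 = 51/2, M_2 = -30, M_3 = -3/2, M_4 = 0.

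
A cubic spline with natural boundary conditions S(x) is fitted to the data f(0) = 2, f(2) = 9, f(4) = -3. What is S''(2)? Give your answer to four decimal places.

With σ_i denoting the second derivative at x_i, h_i = 2, 2, and Δ_i = (y_(i+1) − y_i)/h_i = 7/2, -6:
  2·σ_0 + 8·σ_1 + 2·σ_2 = 6(Δ_1 - Δ_0) = -57
Natural end conditions: σ_0 = σ_2 = 0.
Solving the tridiagonal system: σ_0 = 0, σ_1 = -57/8, σ_2 = 0.

-7.1250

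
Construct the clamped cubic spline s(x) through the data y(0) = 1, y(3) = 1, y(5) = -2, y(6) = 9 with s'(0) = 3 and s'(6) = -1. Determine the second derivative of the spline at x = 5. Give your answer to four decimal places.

22.0702

Write σ_i for s''(x_i). With h_i = 3, 2, 1 and divided differences Δ_i = 0, -3/2, 11, the continuity of s' gives the tridiagonal system
  3·σ_0 + 10·σ_1 + 2·σ_2 = 6(Δ_1 - Δ_0) = -9
  2·σ_1 + 6·σ_2 + 1·σ_3 = 6(Δ_2 - Δ_1) = 75
Clamped end conditions give two more equations: 2h_0·σ_0 + h_0·σ_1 = 6(Δ_0 - s'(0)) = -18 and h_2·σ_2 + 2h_2·σ_3 = 6(s'(6) - Δ_2) = -72.
Solving the tridiagonal system: σ_0 = -23/57, σ_1 = -296/57, σ_2 = 1258/57, σ_3 = -2681/57.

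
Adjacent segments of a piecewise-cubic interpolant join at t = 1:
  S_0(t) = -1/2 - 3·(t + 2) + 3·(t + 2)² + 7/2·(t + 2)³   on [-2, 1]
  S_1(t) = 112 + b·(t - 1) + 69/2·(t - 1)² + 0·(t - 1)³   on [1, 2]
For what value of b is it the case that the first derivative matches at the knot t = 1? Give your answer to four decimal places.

109.5000

S_0'(t) = -3 + 6·(t + 2) + 21/2·(t + 2)², so S_0'(1) = 219/2. On the right, S_1'(1) = b, so b = 219/2.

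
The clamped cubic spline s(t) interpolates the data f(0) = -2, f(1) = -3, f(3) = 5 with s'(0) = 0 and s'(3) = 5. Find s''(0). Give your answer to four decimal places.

-6.3333

Put M_i = s'' at the i-th knot. Here h = (1, 2) and Δ = (-1, 4), so the interior equations h_(i-1)·M_(i-1) + 2(h_(i-1)+h_i)·M_i + h_i·M_(i+1) = 6(Δ_i − Δ_(i-1)) read
  1·M_0 + 6·M_1 + 2·M_2 = 6(Δ_1 - Δ_0) = 30
Clamped end conditions give two more equations: 2h_0·M_0 + h_0·M_1 = 6(Δ_0 - s'(0)) = -6 and h_1·M_1 + 2h_1·M_2 = 6(s'(3) - Δ_1) = 6.
Forward elimination and back-substitution give M_0 = -19/3, M_1 = 20/3, M_2 = -11/6.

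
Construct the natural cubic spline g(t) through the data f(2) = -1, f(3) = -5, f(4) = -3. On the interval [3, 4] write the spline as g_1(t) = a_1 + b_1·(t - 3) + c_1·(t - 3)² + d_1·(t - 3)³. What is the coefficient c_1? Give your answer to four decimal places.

With M_i denoting the second derivative at x_i, h_i = 1, 1, and Δ_i = (y_(i+1) − y_i)/h_i = -4, 2:
  1·M_0 + 4·M_1 + 1·M_2 = 6(Δ_1 - Δ_0) = 36
Natural end conditions: M_0 = M_2 = 0.
Solving: M_0 = 0, M_1 = 9, M_2 = 0.
On [3, 4], with g_1(t) = a_1 + b_1·(t - 3) + c_1·(t - 3)² + d_1·(t - 3)³: c_1 = M_1/2 = 9/2, d_1 = (M_2 - M_1)/(6h_1) = -3/2, b_1 = Δ_1 - h_1(2M_1 + M_2)/6 = -1.

4.5000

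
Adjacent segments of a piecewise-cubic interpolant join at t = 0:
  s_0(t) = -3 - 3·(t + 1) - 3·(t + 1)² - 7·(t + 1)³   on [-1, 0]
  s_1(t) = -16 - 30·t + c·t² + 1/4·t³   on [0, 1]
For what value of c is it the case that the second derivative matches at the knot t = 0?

-24

s_0''(t) = -6 - 42·(t + 1), so s_0''(0) = -48. On the right, s_1''(0) = 2c, so c = -24.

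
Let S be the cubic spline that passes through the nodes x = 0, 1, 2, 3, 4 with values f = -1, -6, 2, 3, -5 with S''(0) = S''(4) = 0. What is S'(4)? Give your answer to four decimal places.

Put M_i = S'' at the i-th knot. Here h = (1, 1, 1, 1) and Δ = (-5, 8, 1, -8), so the interior equations h_(i-1)·M_(i-1) + 2(h_(i-1)+h_i)·M_i + h_i·M_(i+1) = 6(Δ_i − Δ_(i-1)) read
  1·M_0 + 4·M_1 + 1·M_2 = 6(Δ_1 - Δ_0) = 78
  1·M_1 + 4·M_2 + 1·M_3 = 6(Δ_2 - Δ_1) = -42
  1·M_2 + 4·M_3 + 1·M_4 = 6(Δ_3 - Δ_2) = -54
Natural end conditions: M_0 = M_4 = 0.
Solving the tridiagonal system: M_0 = 0, M_1 = 321/14, M_2 = -96/7, M_3 = -141/14, M_4 = 0.
On [3, 4], S'(x) = b_3 + 2c_3·(x - 3) + 3d_3·(x - 3)² with b_3 = Δ_3 - h_3(2M_3 + M_4)/6 = -65/14, c_3 = M_3/2 = -141/28, d_3 = (M_4 - M_3)/(6h_3) = 47/28. So S'(4) = -271/28.

-9.6786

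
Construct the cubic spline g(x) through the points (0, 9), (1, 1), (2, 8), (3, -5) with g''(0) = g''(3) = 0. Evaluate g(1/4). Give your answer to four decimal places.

5.7500

Put m_i = g'' at the i-th knot. Here h = (1, 1, 1) and Δ = (-8, 7, -13), so the interior equations h_(i-1)·m_(i-1) + 2(h_(i-1)+h_i)·m_i + h_i·m_(i+1) = 6(Δ_i − Δ_(i-1)) read
  1·m_0 + 4·m_1 + 1·m_2 = 6(Δ_1 - Δ_0) = 90
  1·m_1 + 4·m_2 + 1·m_3 = 6(Δ_2 - Δ_1) = -120
Natural end conditions: m_0 = m_3 = 0.
Hence m_0 = 0, m_1 = 32, m_2 = -38, m_3 = 0.
On [0, 1], g(x) = 9 - 40/3·x + 0·x² + 16/3·x³.
With x = 1/4: g(1/4) = 23/4.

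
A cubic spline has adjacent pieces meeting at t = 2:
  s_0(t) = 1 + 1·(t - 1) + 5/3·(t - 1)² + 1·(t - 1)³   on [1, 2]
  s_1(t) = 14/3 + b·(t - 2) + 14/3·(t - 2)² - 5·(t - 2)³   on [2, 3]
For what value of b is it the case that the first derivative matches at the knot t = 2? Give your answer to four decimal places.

7.3333

s_0'(t) = 1 + 10/3·(t - 1) + 3·(t - 1)², so s_0'(2) = 22/3. On the right, s_1'(2) = b, so b = 22/3.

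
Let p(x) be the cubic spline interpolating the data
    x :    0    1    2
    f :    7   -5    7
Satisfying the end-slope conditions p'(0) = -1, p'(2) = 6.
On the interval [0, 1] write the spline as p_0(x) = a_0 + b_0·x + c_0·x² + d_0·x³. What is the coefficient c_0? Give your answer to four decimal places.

-32.7500

Write σ_i for p''(x_i). With h_i = 1, 1 and divided differences Δ_i = -12, 12, the continuity of p' gives the tridiagonal system
  1·σ_0 + 4·σ_1 + 1·σ_2 = 6(Δ_1 - Δ_0) = 144
Clamped end conditions give two more equations: 2h_0·σ_0 + h_0·σ_1 = 6(Δ_0 - p'(0)) = -66 and h_1·σ_1 + 2h_1·σ_2 = 6(p'(2) - Δ_1) = -36.
Forward elimination and back-substitution give σ_0 = -131/2, σ_1 = 65, σ_2 = -101/2.
On [0, 1], with p_0(x) = a_0 + b_0·x + c_0·x² + d_0·x³: c_0 = σ_0/2 = -131/4, d_0 = (σ_1 - σ_0)/(6h_0) = 87/4, b_0 = Δ_0 - h_0(2σ_0 + σ_1)/6 = -1.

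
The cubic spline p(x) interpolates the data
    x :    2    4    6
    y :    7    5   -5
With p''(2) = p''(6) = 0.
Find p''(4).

Write M_i for p''(x_i). With h_i = 2, 2 and divided differences Δ_i = -1, -5, the continuity of p' gives the tridiagonal system
  2·M_0 + 8·M_1 + 2·M_2 = 6(Δ_1 - Δ_0) = -24
Natural end conditions: M_0 = M_2 = 0.
Forward elimination and back-substitution give M_0 = 0, M_1 = -3, M_2 = 0.

-3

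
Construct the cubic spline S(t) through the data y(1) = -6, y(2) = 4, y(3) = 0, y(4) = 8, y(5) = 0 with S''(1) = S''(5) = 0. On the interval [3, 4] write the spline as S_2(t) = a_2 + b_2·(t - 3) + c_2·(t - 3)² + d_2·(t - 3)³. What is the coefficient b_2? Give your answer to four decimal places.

Write m_i for S''(x_i). With h_i = 1, 1, 1, 1 and divided differences Δ_i = 10, -4, 8, -8, the continuity of S' gives the tridiagonal system
  1·m_0 + 4·m_1 + 1·m_2 = 6(Δ_1 - Δ_0) = -84
  1·m_1 + 4·m_2 + 1·m_3 = 6(Δ_2 - Δ_1) = 72
  1·m_2 + 4·m_3 + 1·m_4 = 6(Δ_3 - Δ_2) = -96
Natural end conditions: m_0 = m_4 = 0.
Solving: m_0 = 0, m_1 = -411/14, m_2 = 234/7, m_3 = -453/14, m_4 = 0.
On [3, 4], with S_2(t) = a_2 + b_2·(t - 3) + c_2·(t - 3)² + d_2·(t - 3)³: c_2 = m_2/2 = 117/7, d_2 = (m_3 - m_2)/(6h_2) = -307/28, b_2 = Δ_2 - h_2(2m_2 + m_3)/6 = 9/4.

2.2500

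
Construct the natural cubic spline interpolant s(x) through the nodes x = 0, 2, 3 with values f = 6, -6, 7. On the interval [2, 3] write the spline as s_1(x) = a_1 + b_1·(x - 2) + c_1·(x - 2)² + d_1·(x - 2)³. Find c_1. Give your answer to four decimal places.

9.5000

Let m_i = s''(x_i). Step sizes h_i = 2, 1; slopes of the chords Δ_i = (y_(i+1) - y_i)/h_i = -6, 13.
  2·m_0 + 6·m_1 + 1·m_2 = 6(Δ_1 - Δ_0) = 114
Natural end conditions: m_0 = m_2 = 0.
Hence m_0 = 0, m_1 = 19, m_2 = 0.
On [2, 3], with s_1(x) = a_1 + b_1·(x - 2) + c_1·(x - 2)² + d_1·(x - 2)³: c_1 = m_1/2 = 19/2, d_1 = (m_2 - m_1)/(6h_1) = -19/6, b_1 = Δ_1 - h_1(2m_1 + m_2)/6 = 20/3.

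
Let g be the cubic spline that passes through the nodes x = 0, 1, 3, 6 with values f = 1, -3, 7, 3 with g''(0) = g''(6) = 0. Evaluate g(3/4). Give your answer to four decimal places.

With σ_i denoting the second derivative at x_i, h_i = 1, 2, 3, and Δ_i = (y_(i+1) − y_i)/h_i = -4, 5, -4/3:
  1·σ_0 + 6·σ_1 + 2·σ_2 = 6(Δ_1 - Δ_0) = 54
  2·σ_1 + 10·σ_2 + 3·σ_3 = 6(Δ_2 - Δ_1) = -38
Natural end conditions: σ_0 = σ_3 = 0.
Solving: σ_0 = 0, σ_1 = 11, σ_2 = -6, σ_3 = 0.
On [0, 1], g(x) = 1 - 35/6·x + 0·x² + 11/6·x³.
With x = 3/4: g(3/4) = -333/128.

-2.6016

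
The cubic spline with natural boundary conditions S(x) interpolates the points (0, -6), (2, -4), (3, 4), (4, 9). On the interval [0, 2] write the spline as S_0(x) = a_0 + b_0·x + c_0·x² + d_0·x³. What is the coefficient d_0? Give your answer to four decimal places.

With M_i denoting the second derivative at x_i, h_i = 2, 1, 1, and Δ_i = (y_(i+1) − y_i)/h_i = 1, 8, 5:
  2·M_0 + 6·M_1 + 1·M_2 = 6(Δ_1 - Δ_0) = 42
  1·M_1 + 4·M_2 + 1·M_3 = 6(Δ_2 - Δ_1) = -18
Natural end conditions: M_0 = M_3 = 0.
Hence M_0 = 0, M_1 = 186/23, M_2 = -150/23, M_3 = 0.
On [0, 2], with S_0(x) = a_0 + b_0·x + c_0·x² + d_0·x³: c_0 = M_0/2 = 0, d_0 = (M_1 - M_0)/(6h_0) = 31/46, b_0 = Δ_0 - h_0(2M_0 + M_1)/6 = -39/23.

0.6739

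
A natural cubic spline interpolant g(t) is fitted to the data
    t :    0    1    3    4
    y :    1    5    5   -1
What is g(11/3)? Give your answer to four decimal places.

Put σ_i = g'' at the i-th knot. Here h = (1, 2, 1) and Δ = (4, 0, -6), so the interior equations h_(i-1)·σ_(i-1) + 2(h_(i-1)+h_i)·σ_i + h_i·σ_(i+1) = 6(Δ_i − Δ_(i-1)) read
  1·σ_0 + 6·σ_1 + 2·σ_2 = 6(Δ_1 - Δ_0) = -24
  2·σ_1 + 6·σ_2 + 1·σ_3 = 6(Δ_2 - Δ_1) = -36
Natural end conditions: σ_0 = σ_3 = 0.
Forward elimination and back-substitution give σ_0 = 0, σ_1 = -9/4, σ_2 = -21/4, σ_3 = 0.
On [3, 4], g(t) = 5 - 17/4·(t - 3) - 21/8·(t - 3)² + 7/8·(t - 3)³.
With (t - 3) = 2/3: g(11/3) = 34/27.

1.2593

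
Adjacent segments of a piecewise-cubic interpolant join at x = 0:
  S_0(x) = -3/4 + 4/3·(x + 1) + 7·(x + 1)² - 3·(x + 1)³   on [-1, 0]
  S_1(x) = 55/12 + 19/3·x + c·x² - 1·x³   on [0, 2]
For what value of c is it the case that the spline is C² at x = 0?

S_0''(x) = 14 - 18·(x + 1), so S_0''(0) = -4. On the right, S_1''(0) = 2c, so c = -2.

-2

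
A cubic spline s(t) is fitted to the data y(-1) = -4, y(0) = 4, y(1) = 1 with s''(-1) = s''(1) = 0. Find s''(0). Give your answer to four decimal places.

-16.5000

Put M_i = s'' at the i-th knot. Here h = (1, 1) and Δ = (8, -3), so the interior equations h_(i-1)·M_(i-1) + 2(h_(i-1)+h_i)·M_i + h_i·M_(i+1) = 6(Δ_i − Δ_(i-1)) read
  1·M_0 + 4·M_1 + 1·M_2 = 6(Δ_1 - Δ_0) = -66
Natural end conditions: M_0 = M_2 = 0.
Solving the tridiagonal system: M_0 = 0, M_1 = -33/2, M_2 = 0.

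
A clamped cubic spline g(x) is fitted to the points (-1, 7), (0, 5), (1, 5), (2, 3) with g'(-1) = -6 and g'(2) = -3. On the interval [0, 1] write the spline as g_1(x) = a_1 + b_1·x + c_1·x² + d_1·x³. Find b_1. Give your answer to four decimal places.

Let M_i = g''(x_i). Step sizes h_i = 1, 1, 1; slopes of the chords Δ_i = (y_(i+1) - y_i)/h_i = -2, 0, -2.
  1·M_0 + 4·M_1 + 1·M_2 = 6(Δ_1 - Δ_0) = 12
  1·M_1 + 4·M_2 + 1·M_3 = 6(Δ_2 - Δ_1) = -12
Clamped end conditions give two more equations: 2h_0·M_0 + h_0·M_1 = 6(Δ_0 - g'(-1)) = 24 and h_2·M_2 + 2h_2·M_3 = 6(g'(2) - Δ_2) = -6.
Hence M_0 = 58/5, M_1 = 4/5, M_2 = -14/5, M_3 = -8/5.
On [0, 1], with g_1(x) = a_1 + b_1·x + c_1·x² + d_1·x³: c_1 = M_1/2 = 2/5, d_1 = (M_2 - M_1)/(6h_1) = -3/5, b_1 = Δ_1 - h_1(2M_1 + M_2)/6 = 1/5.

0.2000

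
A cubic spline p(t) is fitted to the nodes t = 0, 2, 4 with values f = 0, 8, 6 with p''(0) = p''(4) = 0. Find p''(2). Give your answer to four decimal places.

Let m_i = p''(x_i). Step sizes h_i = 2, 2; slopes of the chords Δ_i = (y_(i+1) - y_i)/h_i = 4, -1.
  2·m_0 + 8·m_1 + 2·m_2 = 6(Δ_1 - Δ_0) = -30
Natural end conditions: m_0 = m_2 = 0.
Solving the tridiagonal system: m_0 = 0, m_1 = -15/4, m_2 = 0.

-3.7500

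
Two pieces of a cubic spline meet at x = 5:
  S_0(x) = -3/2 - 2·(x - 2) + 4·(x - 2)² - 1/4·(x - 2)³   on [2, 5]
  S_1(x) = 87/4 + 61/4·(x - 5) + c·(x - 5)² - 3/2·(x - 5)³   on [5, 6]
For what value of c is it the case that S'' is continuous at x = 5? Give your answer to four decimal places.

1.7500

S_0''(x) = 8 - 3/2·(x - 2), so S_0''(5) = 7/2. On the right, S_1''(5) = 2c, so c = 7/4.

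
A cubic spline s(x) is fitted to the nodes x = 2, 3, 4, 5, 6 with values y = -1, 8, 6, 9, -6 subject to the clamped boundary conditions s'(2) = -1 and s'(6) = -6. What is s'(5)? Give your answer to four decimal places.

With M_i denoting the second derivative at x_i, h_i = 1, 1, 1, 1, and Δ_i = (y_(i+1) − y_i)/h_i = 9, -2, 3, -15:
  1·M_0 + 4·M_1 + 1·M_2 = 6(Δ_1 - Δ_0) = -66
  1·M_1 + 4·M_2 + 1·M_3 = 6(Δ_2 - Δ_1) = 30
  1·M_2 + 4·M_3 + 1·M_4 = 6(Δ_3 - Δ_2) = -108
Clamped end conditions give two more equations: 2h_0·M_0 + h_0·M_1 = 6(Δ_0 - s'(2)) = 60 and h_3·M_3 + 2h_3·M_4 = 6(s'(6) - Δ_3) = 54.
Solving the tridiagonal system: M_0 = 334/7, M_1 = -248/7, M_2 = 28, M_3 = -326/7, M_4 = 352/7.
On [5, 6], s'(x) = b_3 + 2c_3·(x - 5) + 3d_3·(x - 5)² with b_3 = Δ_3 - h_3(2M_3 + M_4)/6 = -55/7, c_3 = M_3/2 = -163/7, d_3 = (M_4 - M_3)/(6h_3) = 113/7. So s'(5) = -55/7.

-7.8571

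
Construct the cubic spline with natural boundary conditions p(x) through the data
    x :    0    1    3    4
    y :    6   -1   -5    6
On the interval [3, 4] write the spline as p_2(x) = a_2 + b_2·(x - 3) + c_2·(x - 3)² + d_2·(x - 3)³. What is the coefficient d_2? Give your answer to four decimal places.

Write M_i for p''(x_i). With h_i = 1, 2, 1 and divided differences Δ_i = -7, -2, 11, the continuity of p' gives the tridiagonal system
  1·M_0 + 6·M_1 + 2·M_2 = 6(Δ_1 - Δ_0) = 30
  2·M_1 + 6·M_2 + 1·M_3 = 6(Δ_2 - Δ_1) = 78
Natural end conditions: M_0 = M_3 = 0.
Forward elimination and back-substitution give M_0 = 0, M_1 = 3/4, M_2 = 51/4, M_3 = 0.
On [3, 4], with p_2(x) = a_2 + b_2·(x - 3) + c_2·(x - 3)² + d_2·(x - 3)³: c_2 = M_2/2 = 51/8, d_2 = (M_3 - M_2)/(6h_2) = -17/8, b_2 = Δ_2 - h_2(2M_2 + M_3)/6 = 27/4.

-2.1250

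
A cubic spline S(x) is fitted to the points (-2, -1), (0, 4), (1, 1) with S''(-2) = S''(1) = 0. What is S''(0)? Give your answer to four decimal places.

-5.5000

With M_i denoting the second derivative at x_i, h_i = 2, 1, and Δ_i = (y_(i+1) − y_i)/h_i = 5/2, -3:
  2·M_0 + 6·M_1 + 1·M_2 = 6(Δ_1 - Δ_0) = -33
Natural end conditions: M_0 = M_2 = 0.
Solving the tridiagonal system: M_0 = 0, M_1 = -11/2, M_2 = 0.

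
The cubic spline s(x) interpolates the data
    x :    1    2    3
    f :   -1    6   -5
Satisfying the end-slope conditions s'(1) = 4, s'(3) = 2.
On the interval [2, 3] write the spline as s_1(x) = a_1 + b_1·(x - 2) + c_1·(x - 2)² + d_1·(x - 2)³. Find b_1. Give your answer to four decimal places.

-4.5000

Let m_i = s''(x_i). Step sizes h_i = 1, 1; slopes of the chords Δ_i = (y_(i+1) - y_i)/h_i = 7, -11.
  1·m_0 + 4·m_1 + 1·m_2 = 6(Δ_1 - Δ_0) = -108
Clamped end conditions give two more equations: 2h_0·m_0 + h_0·m_1 = 6(Δ_0 - s'(1)) = 18 and h_1·m_1 + 2h_1·m_2 = 6(s'(3) - Δ_1) = 78.
Solving the tridiagonal system: m_0 = 35, m_1 = -52, m_2 = 65.
On [2, 3], with s_1(x) = a_1 + b_1·(x - 2) + c_1·(x - 2)² + d_1·(x - 2)³: c_1 = m_1/2 = -26, d_1 = (m_2 - m_1)/(6h_1) = 39/2, b_1 = Δ_1 - h_1(2m_1 + m_2)/6 = -9/2.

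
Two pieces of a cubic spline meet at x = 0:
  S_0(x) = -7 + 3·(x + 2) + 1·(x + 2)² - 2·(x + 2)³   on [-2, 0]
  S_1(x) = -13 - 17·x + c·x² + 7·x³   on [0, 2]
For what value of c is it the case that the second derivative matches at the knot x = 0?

-11

S_0''(x) = 2 - 12·(x + 2), so S_0''(0) = -22. On the right, S_1''(0) = 2c, so c = -11.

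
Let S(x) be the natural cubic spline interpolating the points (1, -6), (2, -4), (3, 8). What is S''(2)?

Write σ_i for S''(x_i). With h_i = 1, 1 and divided differences Δ_i = 2, 12, the continuity of S' gives the tridiagonal system
  1·σ_0 + 4·σ_1 + 1·σ_2 = 6(Δ_1 - Δ_0) = 60
Natural end conditions: σ_0 = σ_2 = 0.
Solving the tridiagonal system: σ_0 = 0, σ_1 = 15, σ_2 = 0.

15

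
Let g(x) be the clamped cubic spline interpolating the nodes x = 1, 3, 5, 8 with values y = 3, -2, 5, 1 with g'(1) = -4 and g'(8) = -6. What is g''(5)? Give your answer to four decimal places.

-3.0270

Put M_i = g'' at the i-th knot. Here h = (2, 2, 3) and Δ = (-5/2, 7/2, -4/3), so the interior equations h_(i-1)·M_(i-1) + 2(h_(i-1)+h_i)·M_i + h_i·M_(i+1) = 6(Δ_i − Δ_(i-1)) read
  2·M_0 + 8·M_1 + 2·M_2 = 6(Δ_1 - Δ_0) = 36
  2·M_1 + 10·M_2 + 3·M_3 = 6(Δ_2 - Δ_1) = -29
Clamped end conditions give two more equations: 2h_0·M_0 + h_0·M_1 = 6(Δ_0 - g'(1)) = 9 and h_2·M_2 + 2h_2·M_3 = 6(g'(8) - Δ_2) = -28.
Solving: M_0 = -16/37, M_1 = 397/74, M_2 = -112/37, M_3 = -350/111.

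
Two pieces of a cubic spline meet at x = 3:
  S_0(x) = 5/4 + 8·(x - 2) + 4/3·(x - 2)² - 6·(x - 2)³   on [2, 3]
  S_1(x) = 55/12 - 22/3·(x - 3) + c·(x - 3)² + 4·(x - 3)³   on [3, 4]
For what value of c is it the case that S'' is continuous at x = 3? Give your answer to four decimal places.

S_0''(x) = 8/3 - 36·(x - 2), so S_0''(3) = -100/3. On the right, S_1''(3) = 2c, so c = -50/3.

-16.6667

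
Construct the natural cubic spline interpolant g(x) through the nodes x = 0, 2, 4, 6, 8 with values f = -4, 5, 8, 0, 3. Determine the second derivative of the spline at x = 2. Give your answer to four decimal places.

-0.9375

Put m_i = g'' at the i-th knot. Here h = (2, 2, 2, 2) and Δ = (9/2, 3/2, -4, 3/2), so the interior equations h_(i-1)·m_(i-1) + 2(h_(i-1)+h_i)·m_i + h_i·m_(i+1) = 6(Δ_i − Δ_(i-1)) read
  2·m_0 + 8·m_1 + 2·m_2 = 6(Δ_1 - Δ_0) = -18
  2·m_1 + 8·m_2 + 2·m_3 = 6(Δ_2 - Δ_1) = -33
  2·m_2 + 8·m_3 + 2·m_4 = 6(Δ_3 - Δ_2) = 33
Natural end conditions: m_0 = m_4 = 0.
Hence m_0 = 0, m_1 = -15/16, m_2 = -21/4, m_3 = 87/16, m_4 = 0.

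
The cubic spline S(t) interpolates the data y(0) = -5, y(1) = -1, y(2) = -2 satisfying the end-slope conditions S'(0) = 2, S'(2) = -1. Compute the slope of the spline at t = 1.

Let m_i = S''(x_i). Step sizes h_i = 1, 1; slopes of the chords Δ_i = (y_(i+1) - y_i)/h_i = 4, -1.
  1·m_0 + 4·m_1 + 1·m_2 = 6(Δ_1 - Δ_0) = -30
Clamped end conditions give two more equations: 2h_0·m_0 + h_0·m_1 = 6(Δ_0 - S'(0)) = 12 and h_1·m_1 + 2h_1·m_2 = 6(S'(2) - Δ_1) = 0.
Solving: m_0 = 12, m_1 = -12, m_2 = 6.
On [1, 2], S'(t) = b_1 + 2c_1·(t - 1) + 3d_1·(t - 1)² with b_1 = Δ_1 - h_1(2m_1 + m_2)/6 = 2, c_1 = m_1/2 = -6, d_1 = (m_2 - m_1)/(6h_1) = 3. So S'(1) = 2.

2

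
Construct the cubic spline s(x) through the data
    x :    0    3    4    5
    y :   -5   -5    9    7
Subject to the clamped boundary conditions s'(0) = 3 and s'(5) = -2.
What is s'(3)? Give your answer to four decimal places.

13.0345

With M_i denoting the second derivative at x_i, h_i = 3, 1, 1, and Δ_i = (y_(i+1) − y_i)/h_i = 0, 14, -2:
  3·M_0 + 8·M_1 + 1·M_2 = 6(Δ_1 - Δ_0) = 84
  1·M_1 + 4·M_2 + 1·M_3 = 6(Δ_2 - Δ_1) = -96
Clamped end conditions give two more equations: 2h_0·M_0 + h_0·M_1 = 6(Δ_0 - s'(0)) = -18 and h_2·M_2 + 2h_2·M_3 = 6(s'(5) - Δ_2) = 0.
Hence M_0 = -368/29, M_1 = 562/29, M_2 = -956/29, M_3 = 478/29.
On [3, 4], s'(x) = b_1 + 2c_1·(x - 3) + 3d_1·(x - 3)² with b_1 = Δ_1 - h_1(2M_1 + M_2)/6 = 378/29, c_1 = M_1/2 = 281/29, d_1 = (M_2 - M_1)/(6h_1) = -253/29. So s'(3) = 378/29.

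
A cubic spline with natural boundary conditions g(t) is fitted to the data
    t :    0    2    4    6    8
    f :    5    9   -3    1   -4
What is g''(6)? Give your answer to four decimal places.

-5.7589

Let M_i = g''(x_i). Step sizes h_i = 2, 2, 2, 2; slopes of the chords Δ_i = (y_(i+1) - y_i)/h_i = 2, -6, 2, -5/2.
  2·M_0 + 8·M_1 + 2·M_2 = 6(Δ_1 - Δ_0) = -48
  2·M_1 + 8·M_2 + 2·M_3 = 6(Δ_2 - Δ_1) = 48
  2·M_2 + 8·M_3 + 2·M_4 = 6(Δ_3 - Δ_2) = -27
Natural end conditions: M_0 = M_4 = 0.
Solving the tridiagonal system: M_0 = 0, M_1 = -939/112, M_2 = 267/28, M_3 = -645/112, M_4 = 0.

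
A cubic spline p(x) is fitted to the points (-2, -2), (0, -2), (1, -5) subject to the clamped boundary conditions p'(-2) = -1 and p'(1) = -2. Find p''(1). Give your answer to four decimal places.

Put m_i = p'' at the i-th knot. Here h = (2, 1) and Δ = (0, -3), so the interior equations h_(i-1)·m_(i-1) + 2(h_(i-1)+h_i)·m_i + h_i·m_(i+1) = 6(Δ_i − Δ_(i-1)) read
  2·m_0 + 6·m_1 + 1·m_2 = 6(Δ_1 - Δ_0) = -18
Clamped end conditions give two more equations: 2h_0·m_0 + h_0·m_1 = 6(Δ_0 - p'(-2)) = 6 and h_1·m_1 + 2h_1·m_2 = 6(p'(1) - Δ_1) = 6.
Solving the tridiagonal system: m_0 = 25/6, m_1 = -16/3, m_2 = 17/3.

5.6667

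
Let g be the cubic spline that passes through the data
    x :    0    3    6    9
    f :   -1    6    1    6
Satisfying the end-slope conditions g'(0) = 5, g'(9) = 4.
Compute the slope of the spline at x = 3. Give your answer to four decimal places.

-0.5333

Put M_i = g'' at the i-th knot. Here h = (3, 3, 3) and Δ = (7/3, -5/3, 5/3), so the interior equations h_(i-1)·M_(i-1) + 2(h_(i-1)+h_i)·M_i + h_i·M_(i+1) = 6(Δ_i − Δ_(i-1)) read
  3·M_0 + 12·M_1 + 3·M_2 = 6(Δ_1 - Δ_0) = -24
  3·M_1 + 12·M_2 + 3·M_3 = 6(Δ_2 - Δ_1) = 20
Clamped end conditions give two more equations: 2h_0·M_0 + h_0·M_1 = 6(Δ_0 - g'(0)) = -16 and h_2·M_2 + 2h_2·M_3 = 6(g'(9) - Δ_2) = 14.
Solving: M_0 = -74/45, M_1 = -92/45, M_2 = 82/45, M_3 = 64/45.
On [3, 6], g'(x) = b_1 + 2c_1·(x - 3) + 3d_1·(x - 3)² with b_1 = Δ_1 - h_1(2M_1 + M_2)/6 = -8/15, c_1 = M_1/2 = -46/45, d_1 = (M_2 - M_1)/(6h_1) = 29/135. So g'(3) = -8/15.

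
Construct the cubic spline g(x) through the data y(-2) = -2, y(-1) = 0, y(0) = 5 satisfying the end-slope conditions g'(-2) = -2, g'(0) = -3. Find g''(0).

With σ_i denoting the second derivative at x_i, h_i = 1, 1, and Δ_i = (y_(i+1) − y_i)/h_i = 2, 5:
  1·σ_0 + 4·σ_1 + 1·σ_2 = 6(Δ_1 - Δ_0) = 18
Clamped end conditions give two more equations: 2h_0·σ_0 + h_0·σ_1 = 6(Δ_0 - g'(-2)) = 24 and h_1·σ_1 + 2h_1·σ_2 = 6(g'(0) - Δ_1) = -48.
Solving: σ_0 = 7, σ_1 = 10, σ_2 = -29.

-29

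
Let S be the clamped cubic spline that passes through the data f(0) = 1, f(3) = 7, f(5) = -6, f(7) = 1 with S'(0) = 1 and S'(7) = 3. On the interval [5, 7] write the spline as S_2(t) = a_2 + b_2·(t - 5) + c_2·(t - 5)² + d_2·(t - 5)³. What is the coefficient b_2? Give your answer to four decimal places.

Let m_i = S''(x_i). Step sizes h_i = 3, 2, 2; slopes of the chords Δ_i = (y_(i+1) - y_i)/h_i = 2, -13/2, 7/2.
  3·m_0 + 10·m_1 + 2·m_2 = 6(Δ_1 - Δ_0) = -51
  2·m_1 + 8·m_2 + 2·m_3 = 6(Δ_2 - Δ_1) = 60
Clamped end conditions give two more equations: 2h_0·m_0 + h_0·m_1 = 6(Δ_0 - S'(0)) = 6 and h_2·m_2 + 2h_2·m_3 = 6(S'(7) - Δ_2) = -3.
Solving: m_0 = 204/37, m_1 = -334/37, m_2 = 841/74, m_3 = -238/37.
On [5, 7], with S_2(t) = a_2 + b_2·(t - 5) + c_2·(t - 5)² + d_2·(t - 5)³: c_2 = m_2/2 = 841/148, d_2 = (m_3 - m_2)/(6h_2) = -439/296, b_2 = Δ_2 - h_2(2m_2 + m_3)/6 = -143/74.

-1.9324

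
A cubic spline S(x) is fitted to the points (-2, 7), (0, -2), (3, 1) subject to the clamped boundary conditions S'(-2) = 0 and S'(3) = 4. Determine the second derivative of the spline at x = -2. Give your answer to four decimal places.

Put M_i = S'' at the i-th knot. Here h = (2, 3) and Δ = (-9/2, 1), so the interior equations h_(i-1)·M_(i-1) + 2(h_(i-1)+h_i)·M_i + h_i·M_(i+1) = 6(Δ_i − Δ_(i-1)) read
  2·M_0 + 10·M_1 + 3·M_2 = 6(Δ_1 - Δ_0) = 33
Clamped end conditions give two more equations: 2h_0·M_0 + h_0·M_1 = 6(Δ_0 - S'(-2)) = -27 and h_1·M_1 + 2h_1·M_2 = 6(S'(3) - Δ_1) = 18.
Solving the tridiagonal system: M_0 = -37/4, M_1 = 5, M_2 = 1/2.

-9.2500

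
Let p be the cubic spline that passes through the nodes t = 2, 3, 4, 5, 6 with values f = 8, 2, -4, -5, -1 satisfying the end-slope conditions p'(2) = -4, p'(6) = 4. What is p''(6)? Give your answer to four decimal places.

-3.4643

Write M_i for p''(x_i). With h_i = 1, 1, 1, 1 and divided differences Δ_i = -6, -6, -1, 4, the continuity of p' gives the tridiagonal system
  1·M_0 + 4·M_1 + 1·M_2 = 6(Δ_1 - Δ_0) = 0
  1·M_1 + 4·M_2 + 1·M_3 = 6(Δ_2 - Δ_1) = 30
  1·M_2 + 4·M_3 + 1·M_4 = 6(Δ_3 - Δ_2) = 30
Clamped end conditions give two more equations: 2h_0·M_0 + h_0·M_1 = 6(Δ_0 - p'(2)) = -12 and h_3·M_3 + 2h_3·M_4 = 6(p'(6) - Δ_3) = 0.
Solving the tridiagonal system: M_0 = -169/28, M_1 = 1/14, M_2 = 23/4, M_3 = 97/14, M_4 = -97/28.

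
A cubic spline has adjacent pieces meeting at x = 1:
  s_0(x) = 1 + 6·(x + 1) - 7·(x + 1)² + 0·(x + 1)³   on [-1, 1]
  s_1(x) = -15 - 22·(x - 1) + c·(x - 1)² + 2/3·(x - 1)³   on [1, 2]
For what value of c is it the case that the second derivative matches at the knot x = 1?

s_0''(x) = -14 + 0·(x + 1), so s_0''(1) = -14. On the right, s_1''(1) = 2c, so c = -7.

-7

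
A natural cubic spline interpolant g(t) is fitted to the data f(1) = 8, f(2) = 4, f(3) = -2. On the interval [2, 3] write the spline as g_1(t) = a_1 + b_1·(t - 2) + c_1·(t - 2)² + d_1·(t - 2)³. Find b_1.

-5

Write M_i for g''(x_i). With h_i = 1, 1 and divided differences Δ_i = -4, -6, the continuity of g' gives the tridiagonal system
  1·M_0 + 4·M_1 + 1·M_2 = 6(Δ_1 - Δ_0) = -12
Natural end conditions: M_0 = M_2 = 0.
Forward elimination and back-substitution give M_0 = 0, M_1 = -3, M_2 = 0.
On [2, 3], with g_1(t) = a_1 + b_1·(t - 2) + c_1·(t - 2)² + d_1·(t - 2)³: c_1 = M_1/2 = -3/2, d_1 = (M_2 - M_1)/(6h_1) = 1/2, b_1 = Δ_1 - h_1(2M_1 + M_2)/6 = -5.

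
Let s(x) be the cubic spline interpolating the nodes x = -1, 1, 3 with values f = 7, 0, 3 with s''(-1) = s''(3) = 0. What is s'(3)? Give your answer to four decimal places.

2.7500

With m_i denoting the second derivative at x_i, h_i = 2, 2, and Δ_i = (y_(i+1) − y_i)/h_i = -7/2, 3/2:
  2·m_0 + 8·m_1 + 2·m_2 = 6(Δ_1 - Δ_0) = 30
Natural end conditions: m_0 = m_2 = 0.
Hence m_0 = 0, m_1 = 15/4, m_2 = 0.
On [1, 3], s'(x) = b_1 + 2c_1·(x - 1) + 3d_1·(x - 1)² with b_1 = Δ_1 - h_1(2m_1 + m_2)/6 = -1, c_1 = m_1/2 = 15/8, d_1 = (m_2 - m_1)/(6h_1) = -5/16. So s'(3) = 11/4.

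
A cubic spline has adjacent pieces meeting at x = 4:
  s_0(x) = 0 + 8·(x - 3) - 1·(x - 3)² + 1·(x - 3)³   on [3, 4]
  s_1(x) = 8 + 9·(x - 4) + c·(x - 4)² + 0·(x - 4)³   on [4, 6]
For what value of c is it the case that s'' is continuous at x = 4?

s_0''(x) = -2 + 6·(x - 3), so s_0''(4) = 4. On the right, s_1''(4) = 2c, so c = 2.

2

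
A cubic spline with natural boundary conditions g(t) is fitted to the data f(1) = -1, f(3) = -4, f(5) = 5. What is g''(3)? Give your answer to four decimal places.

4.5000

Put M_i = g'' at the i-th knot. Here h = (2, 2) and Δ = (-3/2, 9/2), so the interior equations h_(i-1)·M_(i-1) + 2(h_(i-1)+h_i)·M_i + h_i·M_(i+1) = 6(Δ_i − Δ_(i-1)) read
  2·M_0 + 8·M_1 + 2·M_2 = 6(Δ_1 - Δ_0) = 36
Natural end conditions: M_0 = M_2 = 0.
Solving the tridiagonal system: M_0 = 0, M_1 = 9/2, M_2 = 0.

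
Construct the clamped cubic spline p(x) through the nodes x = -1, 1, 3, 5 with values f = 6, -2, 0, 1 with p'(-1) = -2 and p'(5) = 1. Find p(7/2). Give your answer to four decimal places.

0.4563

Write σ_i for p''(x_i). With h_i = 2, 2, 2 and divided differences Δ_i = -4, 1, 1/2, the continuity of p' gives the tridiagonal system
  2·σ_0 + 8·σ_1 + 2·σ_2 = 6(Δ_1 - Δ_0) = 30
  2·σ_1 + 8·σ_2 + 2·σ_3 = 6(Δ_2 - Δ_1) = -3
Clamped end conditions give two more equations: 2h_0·σ_0 + h_0·σ_1 = 6(Δ_0 - p'(-1)) = -12 and h_2·σ_2 + 2h_2·σ_3 = 6(p'(5) - Δ_2) = 3.
Solving the tridiagonal system: σ_0 = -59/10, σ_1 = 29/5, σ_2 = -23/10, σ_3 = 19/10.
On [3, 5], p(x) = 0 + 7/5·(x - 3) - 23/20·(x - 3)² + 7/20·(x - 3)³.
With (x - 3) = 1/2: p(7/2) = 73/160.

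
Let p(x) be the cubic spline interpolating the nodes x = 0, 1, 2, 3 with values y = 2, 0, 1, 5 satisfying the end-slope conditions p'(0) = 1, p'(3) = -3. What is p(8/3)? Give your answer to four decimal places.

4.7827

Let m_i = p''(x_i). Step sizes h_i = 1, 1, 1; slopes of the chords Δ_i = (y_(i+1) - y_i)/h_i = -2, 1, 4.
  1·m_0 + 4·m_1 + 1·m_2 = 6(Δ_1 - Δ_0) = 18
  1·m_1 + 4·m_2 + 1·m_3 = 6(Δ_2 - Δ_1) = 18
Clamped end conditions give two more equations: 2h_0·m_0 + h_0·m_1 = 6(Δ_0 - p'(0)) = -18 and h_2·m_2 + 2h_2·m_3 = 6(p'(3) - Δ_2) = -42.
Hence m_0 = -172/15, m_1 = 74/15, m_2 = 146/15, m_3 = -388/15.
On [2, 3], p(x) = 1 + 76/15·(x - 2) + 73/15·(x - 2)² - 89/15·(x - 2)³.
With (x - 2) = 2/3: p(8/3) = 1937/405.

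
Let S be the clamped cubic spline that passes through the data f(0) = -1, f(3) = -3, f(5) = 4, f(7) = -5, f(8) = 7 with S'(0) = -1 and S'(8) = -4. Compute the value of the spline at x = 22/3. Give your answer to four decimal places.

With M_i denoting the second derivative at x_i, h_i = 3, 2, 2, 1, and Δ_i = (y_(i+1) − y_i)/h_i = -2/3, 7/2, -9/2, 12:
  3·M_0 + 10·M_1 + 2·M_2 = 6(Δ_1 - Δ_0) = 25
  2·M_1 + 8·M_2 + 2·M_3 = 6(Δ_2 - Δ_1) = -48
  2·M_2 + 6·M_3 + 1·M_4 = 6(Δ_3 - Δ_2) = 99
Clamped end conditions give two more equations: 2h_0·M_0 + h_0·M_1 = 6(Δ_0 - S'(0)) = 2 and h_3·M_3 + 2h_3·M_4 = 6(S'(8) - Δ_3) = -96.
Solving: M_0 = -466/159, M_1 = 346/53, M_2 = -1669/106, M_3 = 1720/53, M_4 = -3404/53.
On [7, 8], S(x) = -5 + 630/53·(x - 7) + 860/53·(x - 7)² - 854/53·(x - 7)³.
With (x - 7) = 1/3: S(22/3) = 241/1431.

0.1684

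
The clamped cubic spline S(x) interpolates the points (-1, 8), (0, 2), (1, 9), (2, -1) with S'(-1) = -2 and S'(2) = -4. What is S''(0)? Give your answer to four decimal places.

Write m_i for S''(x_i). With h_i = 1, 1, 1 and divided differences Δ_i = -6, 7, -10, the continuity of S' gives the tridiagonal system
  1·m_0 + 4·m_1 + 1·m_2 = 6(Δ_1 - Δ_0) = 78
  1·m_1 + 4·m_2 + 1·m_3 = 6(Δ_2 - Δ_1) = -102
Clamped end conditions give two more equations: 2h_0·m_0 + h_0·m_1 = 6(Δ_0 - S'(-1)) = -24 and h_2·m_2 + 2h_2·m_3 = 6(S'(2) - Δ_2) = 36.
Solving the tridiagonal system: m_0 = -94/3, m_1 = 116/3, m_2 = -136/3, m_3 = 122/3.

38.6667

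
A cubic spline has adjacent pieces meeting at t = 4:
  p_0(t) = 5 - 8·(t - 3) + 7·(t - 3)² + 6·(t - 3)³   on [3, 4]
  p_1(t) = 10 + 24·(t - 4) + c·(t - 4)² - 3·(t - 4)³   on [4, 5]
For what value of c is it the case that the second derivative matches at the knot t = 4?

25

p_0''(t) = 14 + 36·(t - 3), so p_0''(4) = 50. On the right, p_1''(4) = 2c, so c = 25.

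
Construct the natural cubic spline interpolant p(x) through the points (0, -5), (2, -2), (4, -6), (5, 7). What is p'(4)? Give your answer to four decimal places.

With σ_i denoting the second derivative at x_i, h_i = 2, 2, 1, and Δ_i = (y_(i+1) − y_i)/h_i = 3/2, -2, 13:
  2·σ_0 + 8·σ_1 + 2·σ_2 = 6(Δ_1 - Δ_0) = -21
  2·σ_1 + 6·σ_2 + 1·σ_3 = 6(Δ_2 - Δ_1) = 90
Natural end conditions: σ_0 = σ_3 = 0.
Solving the tridiagonal system: σ_0 = 0, σ_1 = -153/22, σ_2 = 381/22, σ_3 = 0.
On [4, 5], p'(x) = b_2 + 2c_2·(x - 4) + 3d_2·(x - 4)² with b_2 = Δ_2 - h_2(2σ_2 + σ_3)/6 = 159/22, c_2 = σ_2/2 = 381/44, d_2 = (σ_3 - σ_2)/(6h_2) = -127/44. So p'(4) = 159/22.

7.2273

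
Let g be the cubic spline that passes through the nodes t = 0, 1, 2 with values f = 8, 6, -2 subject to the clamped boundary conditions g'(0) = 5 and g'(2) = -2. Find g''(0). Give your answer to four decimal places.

-15.5000

Put σ_i = g'' at the i-th knot. Here h = (1, 1) and Δ = (-2, -8), so the interior equations h_(i-1)·σ_(i-1) + 2(h_(i-1)+h_i)·σ_i + h_i·σ_(i+1) = 6(Δ_i − Δ_(i-1)) read
  1·σ_0 + 4·σ_1 + 1·σ_2 = 6(Δ_1 - Δ_0) = -36
Clamped end conditions give two more equations: 2h_0·σ_0 + h_0·σ_1 = 6(Δ_0 - g'(0)) = -42 and h_1·σ_1 + 2h_1·σ_2 = 6(g'(2) - Δ_1) = 36.
Hence σ_0 = -31/2, σ_1 = -11, σ_2 = 47/2.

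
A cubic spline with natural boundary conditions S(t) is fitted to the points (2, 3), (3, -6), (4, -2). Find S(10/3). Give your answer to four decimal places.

With M_i denoting the second derivative at x_i, h_i = 1, 1, and Δ_i = (y_(i+1) − y_i)/h_i = -9, 4:
  1·M_0 + 4·M_1 + 1·M_2 = 6(Δ_1 - Δ_0) = 78
Natural end conditions: M_0 = M_2 = 0.
Solving: M_0 = 0, M_1 = 39/2, M_2 = 0.
On [3, 4], S(t) = -6 - 5/2·(t - 3) + 39/4·(t - 3)² - 13/4·(t - 3)³.
With (t - 3) = 1/3: S(10/3) = -317/54.

-5.8704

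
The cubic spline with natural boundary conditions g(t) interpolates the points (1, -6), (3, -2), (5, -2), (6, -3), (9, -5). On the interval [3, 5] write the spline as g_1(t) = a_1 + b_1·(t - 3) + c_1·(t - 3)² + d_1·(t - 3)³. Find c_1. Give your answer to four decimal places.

With m_i denoting the second derivative at x_i, h_i = 2, 2, 1, 3, and Δ_i = (y_(i+1) − y_i)/h_i = 2, 0, -1, -2/3:
  2·m_0 + 8·m_1 + 2·m_2 = 6(Δ_1 - Δ_0) = -12
  2·m_1 + 6·m_2 + 1·m_3 = 6(Δ_2 - Δ_1) = -6
  1·m_2 + 8·m_3 + 3·m_4 = 6(Δ_3 - Δ_2) = 2
Natural end conditions: m_0 = m_4 = 0.
Solving: m_0 = 0, m_1 = -58/43, m_2 = -26/43, m_3 = 14/43, m_4 = 0.
On [3, 5], with g_1(t) = a_1 + b_1·(t - 3) + c_1·(t - 3)² + d_1·(t - 3)³: c_1 = m_1/2 = -29/43, d_1 = (m_2 - m_1)/(6h_1) = 8/129, b_1 = Δ_1 - h_1(2m_1 + m_2)/6 = 142/129.

-0.6744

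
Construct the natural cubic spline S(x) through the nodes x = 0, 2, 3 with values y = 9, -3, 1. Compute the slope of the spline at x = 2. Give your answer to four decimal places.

0.6667

Write M_i for S''(x_i). With h_i = 2, 1 and divided differences Δ_i = -6, 4, the continuity of S' gives the tridiagonal system
  2·M_0 + 6·M_1 + 1·M_2 = 6(Δ_1 - Δ_0) = 60
Natural end conditions: M_0 = M_2 = 0.
Hence M_0 = 0, M_1 = 10, M_2 = 0.
On [2, 3], S'(x) = b_1 + 2c_1·(x - 2) + 3d_1·(x - 2)² with b_1 = Δ_1 - h_1(2M_1 + M_2)/6 = 2/3, c_1 = M_1/2 = 5, d_1 = (M_2 - M_1)/(6h_1) = -5/3. So S'(2) = 2/3.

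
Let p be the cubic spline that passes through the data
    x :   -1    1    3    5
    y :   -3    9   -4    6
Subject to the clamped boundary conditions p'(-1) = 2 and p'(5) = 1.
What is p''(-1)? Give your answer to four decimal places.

Let σ_i = p''(x_i). Step sizes h_i = 2, 2, 2; slopes of the chords Δ_i = (y_(i+1) - y_i)/h_i = 6, -13/2, 5.
  2·σ_0 + 8·σ_1 + 2·σ_2 = 6(Δ_1 - Δ_0) = -75
  2·σ_1 + 8·σ_2 + 2·σ_3 = 6(Δ_2 - Δ_1) = 69
Clamped end conditions give two more equations: 2h_0·σ_0 + h_0·σ_1 = 6(Δ_0 - p'(-1)) = 24 and h_2·σ_2 + 2h_2·σ_3 = 6(p'(5) - Δ_2) = -24.
Solving: σ_0 = 437/30, σ_1 = -257/15, σ_2 = 247/15, σ_3 = -427/30.

14.5667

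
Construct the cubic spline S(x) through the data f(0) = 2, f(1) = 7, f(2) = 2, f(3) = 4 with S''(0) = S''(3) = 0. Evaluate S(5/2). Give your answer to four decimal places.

Put σ_i = S'' at the i-th knot. Here h = (1, 1, 1) and Δ = (5, -5, 2), so the interior equations h_(i-1)·σ_(i-1) + 2(h_(i-1)+h_i)·σ_i + h_i·σ_(i+1) = 6(Δ_i − Δ_(i-1)) read
  1·σ_0 + 4·σ_1 + 1·σ_2 = 6(Δ_1 - Δ_0) = -60
  1·σ_1 + 4·σ_2 + 1·σ_3 = 6(Δ_2 - Δ_1) = 42
Natural end conditions: σ_0 = σ_3 = 0.
Forward elimination and back-substitution give σ_0 = 0, σ_1 = -94/5, σ_2 = 76/5, σ_3 = 0.
On [2, 3], S(x) = 2 - 46/15·(x - 2) + 38/5·(x - 2)² - 38/15·(x - 2)³.
With (x - 2) = 1/2: S(5/2) = 41/20.

2.0500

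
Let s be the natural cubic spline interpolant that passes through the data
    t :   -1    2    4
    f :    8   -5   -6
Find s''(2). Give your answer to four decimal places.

Write m_i for s''(x_i). With h_i = 3, 2 and divided differences Δ_i = -13/3, -1/2, the continuity of s' gives the tridiagonal system
  3·m_0 + 10·m_1 + 2·m_2 = 6(Δ_1 - Δ_0) = 23
Natural end conditions: m_0 = m_2 = 0.
Hence m_0 = 0, m_1 = 23/10, m_2 = 0.

2.3000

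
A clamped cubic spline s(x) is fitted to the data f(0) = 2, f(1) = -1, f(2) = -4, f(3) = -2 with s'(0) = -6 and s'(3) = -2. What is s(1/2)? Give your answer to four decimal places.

0.1417

Let M_i = s''(x_i). Step sizes h_i = 1, 1, 1; slopes of the chords Δ_i = (y_(i+1) - y_i)/h_i = -3, -3, 2.
  1·M_0 + 4·M_1 + 1·M_2 = 6(Δ_1 - Δ_0) = 0
  1·M_1 + 4·M_2 + 1·M_3 = 6(Δ_2 - Δ_1) = 30
Clamped end conditions give two more equations: 2h_0·M_0 + h_0·M_1 = 6(Δ_0 - s'(0)) = 18 and h_2·M_2 + 2h_2·M_3 = 6(s'(3) - Δ_2) = -24.
Solving the tridiagonal system: M_0 = 184/15, M_1 = -98/15, M_2 = 208/15, M_3 = -284/15.
On [0, 1], s(x) = 2 - 6·x + 92/15·x² - 47/15·x³.
With x = 1/2: s(1/2) = 17/120.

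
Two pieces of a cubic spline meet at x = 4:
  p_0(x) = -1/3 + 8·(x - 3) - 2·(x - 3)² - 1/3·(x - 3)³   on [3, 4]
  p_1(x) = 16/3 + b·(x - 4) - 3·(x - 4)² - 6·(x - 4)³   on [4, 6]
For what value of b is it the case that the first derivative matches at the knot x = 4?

3

p_0'(x) = 8 - 4·(x - 3) - 1·(x - 3)², so p_0'(4) = 3. On the right, p_1'(4) = b, so b = 3.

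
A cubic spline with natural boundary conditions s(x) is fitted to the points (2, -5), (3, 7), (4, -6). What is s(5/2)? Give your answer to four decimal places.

3.3438

Write m_i for s''(x_i). With h_i = 1, 1 and divided differences Δ_i = 12, -13, the continuity of s' gives the tridiagonal system
  1·m_0 + 4·m_1 + 1·m_2 = 6(Δ_1 - Δ_0) = -150
Natural end conditions: m_0 = m_2 = 0.
Forward elimination and back-substitution give m_0 = 0, m_1 = -75/2, m_2 = 0.
On [2, 3], s(x) = -5 + 73/4·(x - 2) + 0·(x - 2)² - 25/4·(x - 2)³.
With (x - 2) = 1/2: s(5/2) = 107/32.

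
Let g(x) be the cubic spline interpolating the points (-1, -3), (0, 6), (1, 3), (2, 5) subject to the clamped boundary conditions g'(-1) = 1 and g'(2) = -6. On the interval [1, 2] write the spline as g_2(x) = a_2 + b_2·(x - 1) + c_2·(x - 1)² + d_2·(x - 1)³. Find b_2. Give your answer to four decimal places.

Let M_i = g''(x_i). Step sizes h_i = 1, 1, 1; slopes of the chords Δ_i = (y_(i+1) - y_i)/h_i = 9, -3, 2.
  1·M_0 + 4·M_1 + 1·M_2 = 6(Δ_1 - Δ_0) = -72
  1·M_1 + 4·M_2 + 1·M_3 = 6(Δ_2 - Δ_1) = 30
Clamped end conditions give two more equations: 2h_0·M_0 + h_0·M_1 = 6(Δ_0 - g'(-1)) = 48 and h_2·M_2 + 2h_2·M_3 = 6(g'(2) - Δ_2) = -48.
Solving: M_0 = 124/3, M_1 = -104/3, M_2 = 76/3, M_3 = -110/3.
On [1, 2], with g_2(x) = a_2 + b_2·(x - 1) + c_2·(x - 1)² + d_2·(x - 1)³: c_2 = M_2/2 = 38/3, d_2 = (M_3 - M_2)/(6h_2) = -31/3, b_2 = Δ_2 - h_2(2M_2 + M_3)/6 = -1/3.

-0.3333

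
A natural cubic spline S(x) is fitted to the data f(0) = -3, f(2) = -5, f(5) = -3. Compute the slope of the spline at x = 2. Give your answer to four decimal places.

-0.3333

Put M_i = S'' at the i-th knot. Here h = (2, 3) and Δ = (-1, 2/3), so the interior equations h_(i-1)·M_(i-1) + 2(h_(i-1)+h_i)·M_i + h_i·M_(i+1) = 6(Δ_i − Δ_(i-1)) read
  2·M_0 + 10·M_1 + 3·M_2 = 6(Δ_1 - Δ_0) = 10
Natural end conditions: M_0 = M_2 = 0.
Solving: M_0 = 0, M_1 = 1, M_2 = 0.
On [2, 5], S'(x) = b_1 + 2c_1·(x - 2) + 3d_1·(x - 2)² with b_1 = Δ_1 - h_1(2M_1 + M_2)/6 = -1/3, c_1 = M_1/2 = 1/2, d_1 = (M_2 - M_1)/(6h_1) = -1/18. So S'(2) = -1/3.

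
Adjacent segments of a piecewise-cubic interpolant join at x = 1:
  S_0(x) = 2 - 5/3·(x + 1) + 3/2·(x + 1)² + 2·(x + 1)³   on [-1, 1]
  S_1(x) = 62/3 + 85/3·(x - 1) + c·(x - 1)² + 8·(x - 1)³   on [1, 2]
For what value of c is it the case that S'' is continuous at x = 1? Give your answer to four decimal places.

13.5000

S_0''(x) = 3 + 12·(x + 1), so S_0''(1) = 27. On the right, S_1''(1) = 2c, so c = 27/2.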